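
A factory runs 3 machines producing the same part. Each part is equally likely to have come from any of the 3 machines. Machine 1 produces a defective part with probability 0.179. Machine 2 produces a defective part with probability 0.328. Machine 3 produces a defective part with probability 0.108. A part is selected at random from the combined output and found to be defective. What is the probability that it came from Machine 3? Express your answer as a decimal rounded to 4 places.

Tabulate prior·likelihood by source: [1] prior 0.333333, lik 0.179, product 0.05967; [2] prior 0.333333, lik 0.328, product 0.1093; [3] prior 0.333333, lik 0.108, product 0.03600.
Normalizing constant = 0.20500; the posterior for Machine 3 is its product over the sum, 0.03600/0.20500 = 0.1756.

Posterior probability ≈ 0.1756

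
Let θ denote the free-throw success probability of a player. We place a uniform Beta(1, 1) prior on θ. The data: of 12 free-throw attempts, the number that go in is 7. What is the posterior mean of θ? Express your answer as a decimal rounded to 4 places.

Posterior mean ≈ 0.5714

Observing 7 successes and 5 failures updates Beta(1, 1) by adding the success and failure counts to the two shape parameters: α = 1+7 = 8, β = 1+5 = 6.
Posterior mean = α/(α+β) = 8/14 = 0.5714.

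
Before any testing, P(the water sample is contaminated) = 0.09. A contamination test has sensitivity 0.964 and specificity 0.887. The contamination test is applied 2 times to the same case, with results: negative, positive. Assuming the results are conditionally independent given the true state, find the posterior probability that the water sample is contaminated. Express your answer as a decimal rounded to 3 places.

Posterior P(H) ≈ 0.033

With H the event that the water sample is contaminated, the joint likelihood of the observed sequence is P(data|H) = 0.036·0.964 = 0.034704 and P(data|¬H) = 0.887·0.113 = 0.10023.
Bayes: P(H|data) = 0.09·0.034704 / (0.09·0.034704 + 0.91·0.10023) = 0.0031234/0.094334 = 0.0331.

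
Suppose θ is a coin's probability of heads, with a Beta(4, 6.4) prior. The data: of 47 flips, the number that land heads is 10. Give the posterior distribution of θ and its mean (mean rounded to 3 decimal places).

Posterior: Beta(14, 43.4); mean ≈ 0.244

Observing 10 successes and 37 failures updates Beta(4, 6.4) by adding the success and failure counts to the two shape parameters: α = 4+10 = 14, β = 6.4+37 = 43.4.
Posterior mean = α/(α+β) = 14/57.4 = 0.244.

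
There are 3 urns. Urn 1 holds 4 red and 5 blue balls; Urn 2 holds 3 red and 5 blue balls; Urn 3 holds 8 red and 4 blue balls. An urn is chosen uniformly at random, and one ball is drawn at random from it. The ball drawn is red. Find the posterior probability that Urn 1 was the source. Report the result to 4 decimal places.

P(red|Urn 1) = 0.4444; P(red|Urn 2) = 0.375; P(red|Urn 3) = 0.6667.
Prior × likelihood for each source: 0.333333·0.4444=0.1481, 0.333333·0.375=0.1250, 0.333333·0.6667=0.2222. Summing gives P(red) = 0.49537.
P(Urn 1 | red) = 0.1481 / 0.49537 = 0.2991.

Posterior probability ≈ 0.2991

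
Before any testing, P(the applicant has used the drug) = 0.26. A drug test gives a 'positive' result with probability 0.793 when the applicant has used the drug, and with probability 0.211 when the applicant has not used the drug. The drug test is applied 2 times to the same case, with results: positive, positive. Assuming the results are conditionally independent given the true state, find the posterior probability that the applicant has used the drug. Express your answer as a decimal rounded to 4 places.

Posterior P(H) ≈ 0.8323

With H the event that the applicant has used the drug, the joint likelihood of the observed sequence is P(data|H) = 0.793·0.793 = 0.62885 and P(data|¬H) = 0.211·0.211 = 0.044521.
Bayes: P(H|data) = 0.26·0.62885 / (0.26·0.62885 + 0.74·0.044521) = 0.16350/0.19645 = 0.8323.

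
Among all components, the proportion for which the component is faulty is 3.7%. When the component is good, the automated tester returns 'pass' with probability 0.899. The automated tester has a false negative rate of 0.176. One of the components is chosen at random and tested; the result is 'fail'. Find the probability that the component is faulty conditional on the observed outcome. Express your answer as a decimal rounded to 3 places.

Let H be the event that the component is faulty. P(H) = 0.037, so P(¬H) = 0.963. With E the 'fail' result, P(E|H) = 0.824 and P(E|¬H) = 0.101.
P(E) = 0.824·0.037 + 0.101·0.963 = 0.030488 + 0.097263 = 0.12775.
By Bayes' theorem, P(H|E) = 0.030488 / 0.12775 = 0.239.

P(H | E) ≈ 0.239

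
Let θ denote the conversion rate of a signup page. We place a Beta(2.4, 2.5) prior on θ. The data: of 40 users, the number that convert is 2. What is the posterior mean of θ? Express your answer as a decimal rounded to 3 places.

Observing 2 successes and 38 failures updates Beta(2.4, 2.5) by adding the success and failure counts to the two shape parameters: α = 2.4+2 = 4.4, β = 2.5+38 = 40.5.
Posterior mean = α/(α+β) = 4.4/44.9 = 0.098.

Posterior mean ≈ 0.098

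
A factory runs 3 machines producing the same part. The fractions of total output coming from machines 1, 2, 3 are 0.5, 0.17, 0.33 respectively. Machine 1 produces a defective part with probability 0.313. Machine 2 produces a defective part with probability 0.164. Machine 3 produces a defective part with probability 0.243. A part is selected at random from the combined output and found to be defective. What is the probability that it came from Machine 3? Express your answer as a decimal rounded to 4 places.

P(defective|M1) = 0.313; P(defective|M2) = 0.164; P(defective|M3) = 0.243.
Prior × likelihood for each source: 0.5·0.313=0.1565, 0.17·0.164=0.02788, 0.33·0.243=0.08019. Summing gives P(defective) = 0.26457.
P(Machine 3 | defective) = 0.08019 / 0.26457 = 0.3031.

Posterior probability ≈ 0.3031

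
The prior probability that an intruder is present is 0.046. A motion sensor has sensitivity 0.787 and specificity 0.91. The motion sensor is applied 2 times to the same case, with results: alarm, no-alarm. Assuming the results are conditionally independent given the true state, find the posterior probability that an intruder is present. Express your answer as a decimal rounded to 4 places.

Posterior P(H) ≈ 0.0898

Let H be the event that an intruder is present; start with P(H) = 0.046. P('alarm'|H) = 0.787, P('alarm'|¬H) = 0.09.
Update on result 1 ('alarm'): P(H) ← 0.787·0.0460 / (0.787·0.0460 + 0.09·0.9540) = 0.036202/0.12206 = 0.2966.
Update on result 2 ('no-alarm'): P(H) ← 0.213·0.2966 / (0.213·0.2966 + 0.91·0.7034) = 0.063173/0.70328 = 0.0898.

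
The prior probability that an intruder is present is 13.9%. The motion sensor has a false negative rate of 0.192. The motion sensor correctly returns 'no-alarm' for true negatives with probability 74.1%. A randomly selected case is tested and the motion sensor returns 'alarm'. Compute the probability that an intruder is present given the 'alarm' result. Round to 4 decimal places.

P(H | E) ≈ 0.3349

Write H for 'an intruder is present'. Prior odds H:¬H = 0.139/0.861 = 0.16144. For the 'alarm' outcome, the likelihood ratio is 0.808/0.259 = 3.1197.
Posterior odds = 0.16144 × 3.1197 = 0.50364, so P(H|E) = 0.50364/(1+0.50364) = 0.3349.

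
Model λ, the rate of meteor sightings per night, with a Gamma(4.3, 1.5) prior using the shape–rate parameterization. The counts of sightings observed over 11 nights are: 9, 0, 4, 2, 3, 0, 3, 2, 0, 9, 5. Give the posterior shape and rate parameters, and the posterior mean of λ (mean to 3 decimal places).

Posterior: Gamma(shape=41.3, rate=12.5); mean ≈ 3.304

Total count ∑xᵢ = 37 over n = 11 nights.
Gamma is conjugate to the Poisson likelihood: posterior is Gamma(shape = 4.3+37 = 41.3, rate = 1.5+11 = 12.5).
Posterior mean = shape/rate = 41.3/12.5 = 3.304.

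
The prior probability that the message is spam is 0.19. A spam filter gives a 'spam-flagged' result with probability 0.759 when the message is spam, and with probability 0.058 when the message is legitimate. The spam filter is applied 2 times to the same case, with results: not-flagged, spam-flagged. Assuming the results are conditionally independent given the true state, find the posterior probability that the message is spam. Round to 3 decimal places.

With H the event that the message is spam, the joint likelihood of the observed sequence is P(data|H) = 0.241·0.759 = 0.18292 and P(data|¬H) = 0.942·0.058 = 0.054636.
Bayes: P(H|data) = 0.19·0.18292 / (0.19·0.18292 + 0.81·0.054636) = 0.034755/0.079010 = 0.4399.

Posterior P(H) ≈ 0.440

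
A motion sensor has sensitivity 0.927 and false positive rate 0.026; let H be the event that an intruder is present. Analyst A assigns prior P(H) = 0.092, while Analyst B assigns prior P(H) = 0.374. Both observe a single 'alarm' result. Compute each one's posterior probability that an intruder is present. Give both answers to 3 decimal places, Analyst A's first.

The likelihood ratio for an 'alarm' result is 0.927/0.026 = 35.654.
Analyst A: prior odds 0.092/0.908 = 0.10132; posterior odds 3.6125; posterior probability 0.783.
Analyst B: prior odds 0.374/0.626 = 0.59744; posterior odds 21.301; posterior probability 0.955.

Analyst A: 0.783; Analyst B: 0.955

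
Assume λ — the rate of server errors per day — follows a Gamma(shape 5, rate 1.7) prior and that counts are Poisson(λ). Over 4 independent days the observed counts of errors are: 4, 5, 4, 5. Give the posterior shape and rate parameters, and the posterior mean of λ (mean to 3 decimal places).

Posterior: Gamma(shape=23, rate=5.7); mean ≈ 4.035

The Poisson likelihood adds the total count to the shape and the number of exposure periods to the rate. Here ∑xᵢ = 18 and n = 4, so shape 5→23 and rate 1.7→5.7.
E[λ | data] = 23/5.7 = 4.035.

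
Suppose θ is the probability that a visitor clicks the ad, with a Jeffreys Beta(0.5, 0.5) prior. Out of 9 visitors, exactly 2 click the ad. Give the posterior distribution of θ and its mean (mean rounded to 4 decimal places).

Posterior: Beta(2.5, 7.5); mean ≈ 0.2500

The binomial likelihood is conjugate to the Beta prior: with 2 successes and 7 failures, the posterior is Beta(0.5+2, 0.5+7) = Beta(2.5, 7.5).
Posterior mean = α/(α+β) = 2.5/10 = 0.2500.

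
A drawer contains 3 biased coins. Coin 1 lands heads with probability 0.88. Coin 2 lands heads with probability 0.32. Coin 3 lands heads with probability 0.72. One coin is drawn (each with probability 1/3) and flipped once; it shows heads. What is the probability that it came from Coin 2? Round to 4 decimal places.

Posterior probability ≈ 0.1667

Tabulate prior·likelihood by source: [1] prior 0.333333, lik 0.88, product 0.2933; [2] prior 0.333333, lik 0.32, product 0.1067; [3] prior 0.333333, lik 0.72, product 0.2400.
Normalizing constant = 0.64000; the posterior for Coin 2 is its product over the sum, 0.1067/0.64000 = 0.1667.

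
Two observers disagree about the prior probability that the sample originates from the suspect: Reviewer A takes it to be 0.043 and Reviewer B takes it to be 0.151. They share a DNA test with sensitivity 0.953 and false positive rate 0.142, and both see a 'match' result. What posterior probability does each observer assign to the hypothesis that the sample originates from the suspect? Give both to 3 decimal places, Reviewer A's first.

Reviewer A: 0.232; Reviewer B: 0.544

The likelihood ratio for a 'match' result is 0.953/0.142 = 6.7113.
Reviewer A: prior odds 0.043/0.957 = 0.044932; posterior odds 0.30155; posterior probability 0.232.
Reviewer B: prior odds 0.151/0.849 = 0.17786; posterior odds 1.1936; posterior probability 0.544.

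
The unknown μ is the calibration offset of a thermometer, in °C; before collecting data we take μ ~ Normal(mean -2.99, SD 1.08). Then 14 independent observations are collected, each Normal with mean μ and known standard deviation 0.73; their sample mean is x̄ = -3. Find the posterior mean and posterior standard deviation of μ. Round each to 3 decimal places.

Posterior mean ≈ -3.000; posterior SD ≈ 0.192

With known σ, the Normal prior is conjugate. Weight on the data is w = (n/σ²)/(n/σ² + 1/τ₀²) = 26.2713/(26.2713+0.857339) = 0.96840.
Posterior mean = w·x̄ + (1−w)·μ₀ = 0.96840·-3 + 0.031603·-2.99 = -3.000. Posterior variance = 1/(26.2713+0.857339) = 0.0368614, so SD = 0.192.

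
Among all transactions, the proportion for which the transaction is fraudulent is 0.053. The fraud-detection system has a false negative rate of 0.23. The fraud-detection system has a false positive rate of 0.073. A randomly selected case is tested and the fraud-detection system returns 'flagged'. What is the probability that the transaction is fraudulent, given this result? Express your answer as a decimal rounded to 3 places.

P(H | E) ≈ 0.371

Let H be the event that the transaction is fraudulent. P(H) = 0.053, so P(¬H) = 0.947. With E the 'flagged' result, P(E|H) = 0.77 and P(E|¬H) = 0.073.
P(E) = 0.77·0.053 + 0.073·0.947 = 0.040810 + 0.069131 = 0.10994.
By Bayes' theorem, P(H|E) = 0.040810 / 0.10994 = 0.371.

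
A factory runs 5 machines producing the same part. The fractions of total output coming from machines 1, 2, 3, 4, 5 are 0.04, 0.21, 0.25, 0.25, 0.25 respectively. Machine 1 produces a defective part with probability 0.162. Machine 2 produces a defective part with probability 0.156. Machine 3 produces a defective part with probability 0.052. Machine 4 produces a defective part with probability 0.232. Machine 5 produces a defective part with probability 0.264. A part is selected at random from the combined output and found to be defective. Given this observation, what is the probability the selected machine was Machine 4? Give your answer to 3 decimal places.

Tabulate prior·likelihood by source: [1] prior 0.04, lik 0.162, product 0.006480; [2] prior 0.21, lik 0.156, product 0.03276; [3] prior 0.25, lik 0.052, product 0.01300; [4] prior 0.25, lik 0.232, product 0.05800; [5] prior 0.25, lik 0.264, product 0.06600.
Normalizing constant = 0.17624; the posterior for Machine 4 is its product over the sum, 0.05800/0.17624 = 0.329.

Posterior probability ≈ 0.329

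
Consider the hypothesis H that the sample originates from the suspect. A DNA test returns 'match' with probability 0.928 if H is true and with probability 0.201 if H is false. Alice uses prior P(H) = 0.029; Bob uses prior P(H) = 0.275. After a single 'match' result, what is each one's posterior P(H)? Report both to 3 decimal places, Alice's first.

Alice: 0.121; Bob: 0.637

The likelihood ratio for a 'match' result is 0.928/0.201 = 4.6169.
Alice: prior odds 0.029/0.971 = 0.029866; posterior odds 0.13789; posterior probability 0.121.
Bob: prior odds 0.275/0.725 = 0.37931; posterior odds 1.7512; posterior probability 0.637.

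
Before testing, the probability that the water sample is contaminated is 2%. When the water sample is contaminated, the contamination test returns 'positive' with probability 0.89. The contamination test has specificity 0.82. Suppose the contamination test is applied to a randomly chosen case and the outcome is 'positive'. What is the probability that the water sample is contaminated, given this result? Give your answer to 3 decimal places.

Let H be the event that the water sample is contaminated. P(H) = 0.02, so P(¬H) = 0.98. With E the 'positive' result, P(E|H) = 0.89 and P(E|¬H) = 0.18.
P(E) = 0.89·0.02 + 0.18·0.98 = 0.017800 + 0.17640 = 0.19420.
By Bayes' theorem, P(H|E) = 0.017800 / 0.19420 = 0.092.

P(H | E) ≈ 0.092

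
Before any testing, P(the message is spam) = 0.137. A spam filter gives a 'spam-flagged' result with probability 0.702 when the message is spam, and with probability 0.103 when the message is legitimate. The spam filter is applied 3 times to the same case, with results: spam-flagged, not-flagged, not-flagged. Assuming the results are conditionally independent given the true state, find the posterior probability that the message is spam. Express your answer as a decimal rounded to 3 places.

With H the event that the message is spam, the joint likelihood of the observed sequence is P(data|H) = 0.702·0.298·0.298 = 0.062340 and P(data|¬H) = 0.103·0.897·0.897 = 0.082875.
Bayes: P(H|data) = 0.137·0.062340 / (0.137·0.062340 + 0.863·0.082875) = 0.0085406/0.080062 = 0.1067.

Posterior P(H) ≈ 0.107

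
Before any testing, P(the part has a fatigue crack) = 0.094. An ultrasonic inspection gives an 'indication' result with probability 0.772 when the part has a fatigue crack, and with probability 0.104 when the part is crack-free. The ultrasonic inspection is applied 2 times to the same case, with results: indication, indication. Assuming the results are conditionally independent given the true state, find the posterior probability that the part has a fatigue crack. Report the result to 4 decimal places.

Posterior P(H) ≈ 0.8511

Let H be the event that the part has a fatigue crack; start with P(H) = 0.094. P('indication'|H) = 0.772, P('indication'|¬H) = 0.104.
Update on result 1 ('indication'): P(H) ← 0.772·0.0940 / (0.772·0.0940 + 0.104·0.9060) = 0.072568/0.16679 = 0.4351.
Update on result 2 ('indication'): P(H) ← 0.772·0.4351 / (0.772·0.4351 + 0.104·0.5649) = 0.33588/0.39463 = 0.8511.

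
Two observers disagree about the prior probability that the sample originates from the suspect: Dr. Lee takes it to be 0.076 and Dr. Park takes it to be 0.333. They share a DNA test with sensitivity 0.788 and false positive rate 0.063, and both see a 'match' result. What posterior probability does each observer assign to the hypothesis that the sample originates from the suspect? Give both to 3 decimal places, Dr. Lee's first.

P('+'|H) = 0.788, P('+'|¬H) = 0.063.
Dr. Lee: numerator 0.788·0.076 = 0.059888; evidence = 0.059888+0.063·0.924 = 0.11810; posterior = 0.507.
Dr. Park: numerator 0.788·0.333 = 0.26240; evidence = 0.26240+0.063·0.667 = 0.30443; posterior = 0.862.

Dr. Lee: 0.507; Dr. Park: 0.862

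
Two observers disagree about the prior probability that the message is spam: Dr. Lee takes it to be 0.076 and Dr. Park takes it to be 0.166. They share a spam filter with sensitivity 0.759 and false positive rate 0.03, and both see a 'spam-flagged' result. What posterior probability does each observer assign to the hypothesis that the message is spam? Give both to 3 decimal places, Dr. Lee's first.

Dr. Lee: 0.675; Dr. Park: 0.834

The likelihood ratio for a 'spam-flagged' result is 0.759/0.03 = 25.300.
Dr. Lee: prior odds 0.076/0.924 = 0.082251; posterior odds 2.0810; posterior probability 0.675.
Dr. Park: prior odds 0.166/0.834 = 0.19904; posterior odds 5.0357; posterior probability 0.834.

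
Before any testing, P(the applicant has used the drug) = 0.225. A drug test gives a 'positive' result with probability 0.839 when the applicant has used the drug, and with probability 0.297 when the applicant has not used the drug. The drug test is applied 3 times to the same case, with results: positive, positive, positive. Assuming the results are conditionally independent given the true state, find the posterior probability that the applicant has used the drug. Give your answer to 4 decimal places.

Posterior P(H) ≈ 0.8675

Let H be the event that the applicant has used the drug; start with P(H) = 0.225. P('positive'|H) = 0.839, P('positive'|¬H) = 0.297.
Update on result 1 ('positive'): P(H) ← 0.839·0.2250 / (0.839·0.2250 + 0.297·0.7750) = 0.18877/0.41895 = 0.4506.
Update on result 2 ('positive'): P(H) ← 0.839·0.4506 / (0.839·0.4506 + 0.297·0.5494) = 0.37805/0.54122 = 0.6985.
Update on result 3 ('positive'): P(H) ← 0.839·0.6985 / (0.839·0.6985 + 0.297·0.3015) = 0.58605/0.67559 = 0.8675.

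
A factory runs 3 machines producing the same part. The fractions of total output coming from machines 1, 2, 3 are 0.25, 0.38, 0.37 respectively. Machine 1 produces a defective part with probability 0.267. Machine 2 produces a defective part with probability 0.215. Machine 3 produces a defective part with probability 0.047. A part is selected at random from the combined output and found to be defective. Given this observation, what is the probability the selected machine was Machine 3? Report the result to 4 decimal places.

Posterior probability ≈ 0.1049

P(defective|M1) = 0.267; P(defective|M2) = 0.215; P(defective|M3) = 0.047.
Prior × likelihood for each source: 0.25·0.267=0.06675, 0.38·0.215=0.08170, 0.37·0.047=0.01739. Summing gives P(defective) = 0.16584.
P(Machine 3 | defective) = 0.01739 / 0.16584 = 0.1049.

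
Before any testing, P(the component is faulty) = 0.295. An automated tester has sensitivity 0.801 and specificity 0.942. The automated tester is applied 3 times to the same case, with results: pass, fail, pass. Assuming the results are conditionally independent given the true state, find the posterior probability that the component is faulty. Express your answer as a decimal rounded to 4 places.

With H the event that the component is faulty, the joint likelihood of the observed sequence is P(data|H) = 0.199·0.801·0.199 = 0.031720 and P(data|¬H) = 0.942·0.058·0.942 = 0.051467.
Bayes: P(H|data) = 0.295·0.031720 / (0.295·0.031720 + 0.705·0.051467) = 0.0093575/0.045642 = 0.2050.

Posterior P(H) ≈ 0.2050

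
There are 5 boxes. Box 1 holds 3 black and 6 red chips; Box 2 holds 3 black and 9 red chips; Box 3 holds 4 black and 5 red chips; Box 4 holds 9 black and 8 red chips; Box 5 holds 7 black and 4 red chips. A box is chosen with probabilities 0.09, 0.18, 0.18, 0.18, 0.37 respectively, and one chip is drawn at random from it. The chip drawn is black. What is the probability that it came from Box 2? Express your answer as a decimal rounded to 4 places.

Posterior probability ≈ 0.0926

Tabulate prior·likelihood by source: [1] prior 0.09, lik 0.3333, product 0.03000; [2] prior 0.18, lik 0.25, product 0.04500; [3] prior 0.18, lik 0.4444, product 0.08000; [4] prior 0.18, lik 0.5294, product 0.09529; [5] prior 0.37, lik 0.6364, product 0.2355.
Normalizing constant = 0.48575; the posterior for Box 2 is its product over the sum, 0.04500/0.48575 = 0.0926.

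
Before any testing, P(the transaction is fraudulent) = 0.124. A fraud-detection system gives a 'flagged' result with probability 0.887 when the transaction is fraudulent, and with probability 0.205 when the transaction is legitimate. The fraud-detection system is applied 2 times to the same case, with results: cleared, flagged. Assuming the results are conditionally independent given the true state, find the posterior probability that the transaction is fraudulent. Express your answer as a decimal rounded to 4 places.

Posterior P(H) ≈ 0.0801

Let H be the event that the transaction is fraudulent; start with P(H) = 0.124. P('flagged'|H) = 0.887, P('flagged'|¬H) = 0.205.
Update on result 1 ('cleared'): P(H) ← 0.113·0.1240 / (0.113·0.1240 + 0.795·0.8760) = 0.014012/0.71043 = 0.0197.
Update on result 2 ('flagged'): P(H) ← 0.887·0.0197 / (0.887·0.0197 + 0.205·0.9803) = 0.017494/0.21845 = 0.0801.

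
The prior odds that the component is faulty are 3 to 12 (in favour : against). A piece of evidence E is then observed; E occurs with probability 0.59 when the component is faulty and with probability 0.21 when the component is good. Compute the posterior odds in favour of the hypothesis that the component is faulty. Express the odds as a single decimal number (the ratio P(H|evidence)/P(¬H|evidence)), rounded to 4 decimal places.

Prior odds = 3/12 = 0.25000. In log-odds, ln(0.25000) = -1.3863.
Add log likelihood ratio: ln(2.8095) = 1.0330.
Posterior log-odds = -0.35328, so posterior odds = exp(-0.35328) = 0.70238.

Posterior odds ≈ 0.7024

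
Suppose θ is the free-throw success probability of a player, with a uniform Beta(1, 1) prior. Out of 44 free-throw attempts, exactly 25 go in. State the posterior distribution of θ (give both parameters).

Posterior: Beta(26, 20)

Observing 25 successes and 19 failures updates Beta(1, 1) by adding the success and failure counts to the two shape parameters: α = 1+25 = 26, β = 1+19 = 20.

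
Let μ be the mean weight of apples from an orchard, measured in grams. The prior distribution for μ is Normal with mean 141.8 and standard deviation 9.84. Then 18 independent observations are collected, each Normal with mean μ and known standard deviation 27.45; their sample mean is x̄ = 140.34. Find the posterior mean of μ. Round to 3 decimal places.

With known σ, the Normal prior is conjugate. Weight on the data is w = (n/σ²)/(n/σ² + 1/τ₀²) = 0.0238884/(0.0238884+0.0103278) = 0.69816.
Posterior mean = w·x̄ + (1−w)·μ₀ = 0.69816·140.34 + 0.30184·141.8 = 140.781.

Posterior mean ≈ 140.781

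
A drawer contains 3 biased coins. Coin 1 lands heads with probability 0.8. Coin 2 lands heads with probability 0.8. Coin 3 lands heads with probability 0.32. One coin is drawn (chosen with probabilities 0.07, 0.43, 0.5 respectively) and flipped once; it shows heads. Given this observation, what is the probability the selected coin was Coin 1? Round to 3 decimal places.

Posterior probability ≈ 0.100

Tabulate prior·likelihood by source: [1] prior 0.07, lik 0.8, product 0.05600; [2] prior 0.43, lik 0.8, product 0.3440; [3] prior 0.5, lik 0.32, product 0.1600.
Normalizing constant = 0.56000; the posterior for Coin 1 is its product over the sum, 0.05600/0.56000 = 0.100.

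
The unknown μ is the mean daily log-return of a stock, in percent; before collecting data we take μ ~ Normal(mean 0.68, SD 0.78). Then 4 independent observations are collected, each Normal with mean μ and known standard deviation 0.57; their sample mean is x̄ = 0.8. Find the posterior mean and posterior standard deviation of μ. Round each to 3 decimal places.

Prior precision 1/τ₀² = 1/0.78² = 1.64366; data precision n/σ² = 4/0.57² = 12.3115.
Posterior precision = 1.64366 + 12.3115 = 13.9551, giving posterior SD = 1/√13.9551 = 0.268.
Posterior mean = (1.64366·0.68 + 12.3115·0.8) / 13.9551 = 0.786.

Posterior mean ≈ 0.786; posterior SD ≈ 0.268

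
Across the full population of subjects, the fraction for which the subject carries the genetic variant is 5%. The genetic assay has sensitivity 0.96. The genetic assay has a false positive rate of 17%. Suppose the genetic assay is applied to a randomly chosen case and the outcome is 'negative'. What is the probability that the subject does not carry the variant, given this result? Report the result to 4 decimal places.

P(¬H | E) ≈ 0.9975

Let H be the event that the subject carries the genetic variant. P(H) = 0.05, so P(¬H) = 0.95. With E the 'negative' result, P(E|H) = 0.04 and P(E|¬H) = 0.83.
P(E) = 0.04·0.05 + 0.83·0.95 = 0.0020000 + 0.78850 = 0.79050.
By Bayes' theorem, P(H|E) = 0.0020000 / 0.79050 = 0.0025. Hence P(¬H|E) = 1 − 0.0025 = 0.9975.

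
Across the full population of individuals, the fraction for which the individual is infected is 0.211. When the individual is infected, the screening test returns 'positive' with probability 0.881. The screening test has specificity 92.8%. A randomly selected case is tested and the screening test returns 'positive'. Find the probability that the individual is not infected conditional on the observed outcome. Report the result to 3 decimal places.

Write H for 'the individual is infected'. Prior odds H:¬H = 0.211/0.789 = 0.26743. For the 'positive' outcome, the likelihood ratio is 0.881/0.072 = 12.236.
Posterior odds = 0.26743 × 12.236 = 3.2723, so P(H|E) = 3.2723/(1+3.2723) = 0.766. Then P(¬H|E) = 1 − 0.766 = 0.234.

P(¬H | E) ≈ 0.234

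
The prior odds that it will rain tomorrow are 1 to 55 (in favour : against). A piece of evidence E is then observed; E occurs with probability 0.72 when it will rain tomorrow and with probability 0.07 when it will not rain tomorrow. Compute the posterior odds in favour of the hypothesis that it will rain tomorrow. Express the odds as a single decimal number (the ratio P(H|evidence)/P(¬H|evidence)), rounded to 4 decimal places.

Prior odds = 1/55 = 0.018182.
Likelihood ratio for E = 0.72/0.07 = 10.286.
Posterior odds = prior odds × LR = 0.18701.

Posterior odds ≈ 0.1870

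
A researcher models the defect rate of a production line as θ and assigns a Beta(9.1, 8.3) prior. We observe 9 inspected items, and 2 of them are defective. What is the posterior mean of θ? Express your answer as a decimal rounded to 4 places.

Observing 2 successes and 7 failures updates Beta(9.1, 8.3) by adding the success and failure counts to the two shape parameters: α = 9.1+2 = 11.1, β = 8.3+7 = 15.3.
E[θ | data] = 11.1/(11.1+15.3) = 0.4205.

Posterior mean ≈ 0.4205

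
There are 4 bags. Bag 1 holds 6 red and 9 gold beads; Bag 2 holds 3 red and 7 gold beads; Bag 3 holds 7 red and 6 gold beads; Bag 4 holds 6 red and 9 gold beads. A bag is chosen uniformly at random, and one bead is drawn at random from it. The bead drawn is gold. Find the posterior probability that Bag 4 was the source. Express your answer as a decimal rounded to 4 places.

Posterior probability ≈ 0.2541

P(gold|Bag 1) = 0.6; P(gold|Bag 2) = 0.7; P(gold|Bag 3) = 0.4615; P(gold|Bag 4) = 0.6.
Prior × likelihood for each source: 0.25·0.6=0.1500, 0.25·0.7=0.1750, 0.25·0.4615=0.1154, 0.25·0.6=0.1500. Summing gives P(gold) = 0.59038.
P(Bag 4 | gold) = 0.1500 / 0.59038 = 0.2541.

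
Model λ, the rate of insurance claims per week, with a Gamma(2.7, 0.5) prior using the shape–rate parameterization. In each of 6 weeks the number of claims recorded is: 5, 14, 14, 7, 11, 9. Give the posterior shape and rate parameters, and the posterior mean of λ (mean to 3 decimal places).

Total count ∑xᵢ = 60 over n = 6 weeks.
Gamma is conjugate to the Poisson likelihood: posterior is Gamma(shape = 2.7+60 = 62.7, rate = 0.5+6 = 6.5).
E[λ | data] = 62.7/6.5 = 9.646.

Posterior: Gamma(shape=62.7, rate=6.5); mean ≈ 9.646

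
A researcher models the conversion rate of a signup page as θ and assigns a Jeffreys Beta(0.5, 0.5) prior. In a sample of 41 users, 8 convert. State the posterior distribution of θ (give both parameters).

Posterior: Beta(8.5, 33.5)

The binomial likelihood is conjugate to the Beta prior: with 8 successes and 33 failures, the posterior is Beta(0.5+8, 0.5+33) = Beta(8.5, 33.5).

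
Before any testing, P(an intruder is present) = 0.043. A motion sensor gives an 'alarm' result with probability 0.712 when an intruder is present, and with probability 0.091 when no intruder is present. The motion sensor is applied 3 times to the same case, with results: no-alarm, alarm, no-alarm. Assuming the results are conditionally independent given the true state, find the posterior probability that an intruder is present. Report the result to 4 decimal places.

Posterior P(H) ≈ 0.0341

With H the event that an intruder is present, the joint likelihood of the observed sequence is P(data|H) = 0.288·0.712·0.288 = 0.059056 and P(data|¬H) = 0.909·0.091·0.909 = 0.075192.
Bayes: P(H|data) = 0.043·0.059056 / (0.043·0.059056 + 0.957·0.075192) = 0.0025394/0.074498 = 0.0341.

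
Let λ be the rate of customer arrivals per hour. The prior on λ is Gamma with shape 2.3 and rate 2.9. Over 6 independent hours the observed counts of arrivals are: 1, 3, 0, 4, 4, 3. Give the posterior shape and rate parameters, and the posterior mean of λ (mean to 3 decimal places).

Posterior: Gamma(shape=17.3, rate=8.9); mean ≈ 1.944

Total count ∑xᵢ = 15 over n = 6 hours.
Gamma is conjugate to the Poisson likelihood: posterior is Gamma(shape = 2.3+15 = 17.3, rate = 2.9+6 = 8.9).
Posterior mean = shape/rate = 17.3/8.9 = 1.944.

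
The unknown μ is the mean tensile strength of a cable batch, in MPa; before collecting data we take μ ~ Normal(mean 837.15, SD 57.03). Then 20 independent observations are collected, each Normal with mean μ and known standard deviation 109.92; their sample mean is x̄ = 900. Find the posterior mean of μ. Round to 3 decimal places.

Posterior mean ≈ 890.155

Prior precision 1/τ₀² = 1/57.03² = 0.00030746; data precision n/σ² = 20/109.92² = 0.00165530.
Posterior precision = 0.00030746 + 0.00165530 = 0.00196276.
Posterior mean = (0.00030746·837.15 + 0.00165530·900) / 0.00196276 = 890.155.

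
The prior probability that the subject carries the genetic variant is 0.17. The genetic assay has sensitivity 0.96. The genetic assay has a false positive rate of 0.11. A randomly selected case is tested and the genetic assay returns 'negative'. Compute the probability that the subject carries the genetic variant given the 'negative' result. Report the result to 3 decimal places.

Let H be the event that the subject carries the genetic variant. P(H) = 0.17, so P(¬H) = 0.83. With E the 'negative' result, P(E|H) = 0.04 and P(E|¬H) = 0.89.
P(E) = 0.04·0.17 + 0.89·0.83 = 0.0068000 + 0.73870 = 0.74550.
By Bayes' theorem, P(H|E) = 0.0068000 / 0.74550 = 0.009.

P(H | E) ≈ 0.009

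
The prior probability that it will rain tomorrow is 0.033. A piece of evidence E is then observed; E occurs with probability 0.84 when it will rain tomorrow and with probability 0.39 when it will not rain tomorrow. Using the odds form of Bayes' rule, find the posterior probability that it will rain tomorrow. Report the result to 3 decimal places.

Prior odds = 0.033/(1−0.033) = 0.034126.
Likelihood ratio for E = 0.84/0.39 = 2.1538.
Posterior odds = prior odds × LR = 0.073503.
Posterior probability = odds/(1+odds) = 0.073503/1.0735 = 0.068.

Posterior probability ≈ 0.068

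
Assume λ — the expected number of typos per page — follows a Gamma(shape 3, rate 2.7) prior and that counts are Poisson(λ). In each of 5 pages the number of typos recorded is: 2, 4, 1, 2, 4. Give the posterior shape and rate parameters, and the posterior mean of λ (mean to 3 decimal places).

Posterior: Gamma(shape=16, rate=7.7); mean ≈ 2.078

The Poisson likelihood adds the total count to the shape and the number of exposure periods to the rate. Here ∑xᵢ = 13 and n = 5, so shape 3→16 and rate 2.7→7.7.
Posterior mean = shape/rate = 16/7.7 = 2.078.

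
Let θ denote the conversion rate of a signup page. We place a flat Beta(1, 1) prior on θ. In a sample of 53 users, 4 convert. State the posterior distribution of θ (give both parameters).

Posterior: Beta(5, 50)

Observing 4 successes and 49 failures updates Beta(1, 1) by adding the success and failure counts to the two shape parameters: α = 1+4 = 5, β = 1+49 = 50.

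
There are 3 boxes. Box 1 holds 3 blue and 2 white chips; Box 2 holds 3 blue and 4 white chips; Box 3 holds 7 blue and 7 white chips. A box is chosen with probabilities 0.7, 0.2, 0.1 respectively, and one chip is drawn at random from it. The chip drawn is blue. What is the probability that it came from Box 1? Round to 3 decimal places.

Posterior probability ≈ 0.756

Tabulate prior·likelihood by source: [1] prior 0.7, lik 0.6, product 0.4200; [2] prior 0.2, lik 0.4286, product 0.08571; [3] prior 0.1, lik 0.5, product 0.05000.
Normalizing constant = 0.55571; the posterior for Box 1 is its product over the sum, 0.4200/0.55571 = 0.756.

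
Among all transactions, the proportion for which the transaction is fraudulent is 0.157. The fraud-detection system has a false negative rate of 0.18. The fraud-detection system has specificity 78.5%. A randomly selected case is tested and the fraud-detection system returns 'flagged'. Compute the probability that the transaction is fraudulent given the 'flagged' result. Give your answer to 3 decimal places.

Let H be the event that the transaction is fraudulent. P(H) = 0.157, so P(¬H) = 0.843. With E the 'flagged' result, P(E|H) = 0.82 and P(E|¬H) = 0.215.
P(E) = 0.82·0.157 + 0.215·0.843 = 0.12874 + 0.18124 = 0.30998.
By Bayes' theorem, P(H|E) = 0.12874 / 0.30998 = 0.415.

P(H | E) ≈ 0.415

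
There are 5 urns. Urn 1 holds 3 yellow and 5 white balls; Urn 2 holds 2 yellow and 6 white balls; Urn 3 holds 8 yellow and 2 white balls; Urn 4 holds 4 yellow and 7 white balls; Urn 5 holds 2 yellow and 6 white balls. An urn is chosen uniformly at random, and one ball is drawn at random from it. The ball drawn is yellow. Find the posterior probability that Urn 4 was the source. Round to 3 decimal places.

Tabulate prior·likelihood by source: [1] prior 0.2, lik 0.375, product 0.07500; [2] prior 0.2, lik 0.25, product 0.05000; [3] prior 0.2, lik 0.8, product 0.1600; [4] prior 0.2, lik 0.3636, product 0.07273; [5] prior 0.2, lik 0.25, product 0.05000.
Normalizing constant = 0.40773; the posterior for Urn 4 is its product over the sum, 0.07273/0.40773 = 0.178.

Posterior probability ≈ 0.178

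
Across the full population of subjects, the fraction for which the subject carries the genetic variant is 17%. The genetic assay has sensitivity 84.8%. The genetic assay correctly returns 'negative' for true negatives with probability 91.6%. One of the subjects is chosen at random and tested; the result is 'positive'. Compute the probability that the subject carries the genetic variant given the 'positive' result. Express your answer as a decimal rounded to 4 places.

Write H for 'the subject carries the genetic variant'. Prior odds H:¬H = 0.17/0.83 = 0.20482. For the 'positive' outcome, the likelihood ratio is 0.848/0.084 = 10.095.
Posterior odds = 0.20482 × 10.095 = 2.0677, so P(H|E) = 2.0677/(1+2.0677) = 0.6740.

P(H | E) ≈ 0.6740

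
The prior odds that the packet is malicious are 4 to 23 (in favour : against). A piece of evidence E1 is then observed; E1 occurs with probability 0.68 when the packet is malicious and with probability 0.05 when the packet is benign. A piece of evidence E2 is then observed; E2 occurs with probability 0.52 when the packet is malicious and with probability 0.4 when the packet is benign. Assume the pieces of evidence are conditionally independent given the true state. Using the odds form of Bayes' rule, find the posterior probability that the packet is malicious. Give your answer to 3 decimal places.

Prior odds = 4/23 = 0.17391. In log-odds, ln(0.17391) = -1.7492.
Add log likelihood ratios: ln(13.600) + ln(1.3000) = 2.8724.
Posterior log-odds = 1.1232, so posterior odds = exp(1.1232) = 3.0748. Converting, P(H|E) = 3.0748/4.0748 = 0.755.

Posterior probability ≈ 0.755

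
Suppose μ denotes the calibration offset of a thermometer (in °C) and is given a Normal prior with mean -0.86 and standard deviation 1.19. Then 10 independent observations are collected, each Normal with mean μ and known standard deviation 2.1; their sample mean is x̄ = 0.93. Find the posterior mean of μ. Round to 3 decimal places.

Prior precision 1/τ₀² = 1/1.19² = 0.706165; data precision n/σ² = 10/2.1² = 2.26757.
Posterior precision = 0.706165 + 2.26757 = 2.97374.
Posterior mean = (0.706165·-0.86 + 2.26757·0.93) / 2.97374 = 0.505.

Posterior mean ≈ 0.505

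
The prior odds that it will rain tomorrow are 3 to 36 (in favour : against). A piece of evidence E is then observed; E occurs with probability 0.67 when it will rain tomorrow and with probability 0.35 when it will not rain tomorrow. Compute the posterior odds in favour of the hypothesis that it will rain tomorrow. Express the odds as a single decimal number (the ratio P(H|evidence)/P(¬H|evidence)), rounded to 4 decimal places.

Posterior odds ≈ 0.1595

Prior odds = 3/36 = 0.083333. In log-odds, ln(0.083333) = -2.4849.
Add log likelihood ratio: ln(1.9143) = 0.64934.
Posterior log-odds = -1.8356, so posterior odds = exp(-1.8356) = 0.15952.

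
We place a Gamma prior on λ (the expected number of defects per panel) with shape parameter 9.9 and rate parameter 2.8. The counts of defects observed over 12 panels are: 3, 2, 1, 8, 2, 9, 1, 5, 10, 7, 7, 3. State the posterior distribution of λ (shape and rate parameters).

Total count ∑xᵢ = 58 over n = 12 panels.
Gamma is conjugate to the Poisson likelihood: posterior is Gamma(shape = 9.9+58 = 67.9, rate = 2.8+12 = 14.8).

Posterior: Gamma(shape=67.9, rate=14.8)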